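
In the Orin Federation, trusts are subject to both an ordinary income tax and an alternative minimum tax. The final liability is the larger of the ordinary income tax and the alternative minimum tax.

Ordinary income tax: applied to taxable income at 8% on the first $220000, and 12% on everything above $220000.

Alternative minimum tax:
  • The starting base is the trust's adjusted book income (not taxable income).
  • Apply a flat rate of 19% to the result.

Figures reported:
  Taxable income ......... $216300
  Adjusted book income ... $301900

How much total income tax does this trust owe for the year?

$57361

Alternative minimum tax:
  Base (adjusted book income): $301900
  $301900 × 19% = $57361

Ordinary income tax:
  $216300 × 8% = $17304

$57361 > $17304, so the alternative minimum tax is the binding amount.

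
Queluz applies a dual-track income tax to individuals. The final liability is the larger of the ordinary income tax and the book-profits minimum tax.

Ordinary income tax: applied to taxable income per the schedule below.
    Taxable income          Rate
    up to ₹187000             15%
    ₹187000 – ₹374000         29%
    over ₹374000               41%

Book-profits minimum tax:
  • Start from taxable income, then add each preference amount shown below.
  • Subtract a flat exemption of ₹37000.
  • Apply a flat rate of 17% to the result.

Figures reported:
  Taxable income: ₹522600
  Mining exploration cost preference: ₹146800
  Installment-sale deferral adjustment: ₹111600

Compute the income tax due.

₹143206

Book-profits minimum tax:
  Adjusted income: ₹522600 + ₹146800 + ₹111600 = ₹781000
  Less exemption ₹37000 → base ₹744000
  ₹744000 × 17% = ₹126480

Ordinary income tax:
  ₹187000 × 15% = ₹28050
  ₹187000 × 29% = ₹54230
  ₹148600 × 41% = ₹60926
  → ₹143206

₹143206 > ₹126480, so the ordinary income tax governs.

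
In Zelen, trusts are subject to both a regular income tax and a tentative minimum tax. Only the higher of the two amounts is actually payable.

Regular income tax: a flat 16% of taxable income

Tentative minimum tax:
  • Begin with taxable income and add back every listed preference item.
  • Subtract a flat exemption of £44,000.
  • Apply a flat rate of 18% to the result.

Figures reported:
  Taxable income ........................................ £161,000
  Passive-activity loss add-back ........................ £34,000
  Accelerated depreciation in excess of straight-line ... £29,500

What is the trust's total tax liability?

Regular income tax:
  £161,000 × 16% = £25,760

Tentative minimum tax:
  Adjusted income: £161,000 + £34,000 + £29,500 = £224,500
  Less exemption £44,000 → base £180,500
  £180,500 × 18% = £32,490

£32,490 > £25,760, so the tentative minimum tax is the binding amount.

£32,490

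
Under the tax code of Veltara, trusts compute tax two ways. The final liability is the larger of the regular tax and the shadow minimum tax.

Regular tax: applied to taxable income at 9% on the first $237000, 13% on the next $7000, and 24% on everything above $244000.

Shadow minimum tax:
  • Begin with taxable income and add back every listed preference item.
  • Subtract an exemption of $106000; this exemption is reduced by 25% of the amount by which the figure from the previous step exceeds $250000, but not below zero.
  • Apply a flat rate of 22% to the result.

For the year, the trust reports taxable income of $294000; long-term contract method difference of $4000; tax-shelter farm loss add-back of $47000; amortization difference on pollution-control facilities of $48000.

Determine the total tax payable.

Shadow minimum tax:
  Adjusted income: $294000 + $4000 + $47000 + $48000 = $393000
  Exemption: $106000 − 25% × ($393000 − $250000) = $106000 − $35750 = $70250
  Base: $393000 − $70250 = $322750
  $322750 × 22% = $71005

Regular tax:
  $237000 × 9% = $21330
  $7000 × 13% = $910
  $50000 × 24% = $12000
  → $34240

$71005 > $34240, so the shadow minimum tax is the binding amount.

$71005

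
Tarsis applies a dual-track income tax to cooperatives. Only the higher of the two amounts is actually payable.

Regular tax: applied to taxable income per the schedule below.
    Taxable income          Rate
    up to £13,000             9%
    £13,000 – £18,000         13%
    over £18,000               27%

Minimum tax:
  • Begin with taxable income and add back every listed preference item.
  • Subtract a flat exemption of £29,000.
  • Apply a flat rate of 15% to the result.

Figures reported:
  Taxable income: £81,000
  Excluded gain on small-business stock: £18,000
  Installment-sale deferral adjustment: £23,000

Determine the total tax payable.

£18,830

Minimum tax:
  Adjusted income: £81,000 + £18,000 + £23,000 = £122,000
  Less exemption £29,000 → base £93,000
  £93,000 × 15% = £13,950

Regular tax:
  £13,000 × 9% = £1,170
  £5,000 × 13% = £650
  £63,000 × 27% = £17,010
  → £18,830

£18,830 > £13,950, so the regular tax governs.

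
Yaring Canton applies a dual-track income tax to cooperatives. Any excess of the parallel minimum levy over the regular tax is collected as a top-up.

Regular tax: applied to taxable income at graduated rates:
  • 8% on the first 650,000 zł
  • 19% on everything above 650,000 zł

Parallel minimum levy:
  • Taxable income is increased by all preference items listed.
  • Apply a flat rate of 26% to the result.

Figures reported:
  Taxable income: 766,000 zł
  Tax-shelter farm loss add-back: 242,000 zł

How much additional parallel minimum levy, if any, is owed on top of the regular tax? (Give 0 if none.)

188,040 zł

Parallel minimum levy:
  Adjusted income: 766,000 zł + 242,000 zł = 1,008,000 zł
  1,008,000 zł × 26% = 262,080 zł

Regular tax:
  650,000 zł × 8% = 52,000 zł
  116,000 zł × 19% = 22,040 zł
  → 74,040 zł

Excess of parallel minimum levy over regular tax: 262,080 zł − 74,040 zł = 188,040 zł.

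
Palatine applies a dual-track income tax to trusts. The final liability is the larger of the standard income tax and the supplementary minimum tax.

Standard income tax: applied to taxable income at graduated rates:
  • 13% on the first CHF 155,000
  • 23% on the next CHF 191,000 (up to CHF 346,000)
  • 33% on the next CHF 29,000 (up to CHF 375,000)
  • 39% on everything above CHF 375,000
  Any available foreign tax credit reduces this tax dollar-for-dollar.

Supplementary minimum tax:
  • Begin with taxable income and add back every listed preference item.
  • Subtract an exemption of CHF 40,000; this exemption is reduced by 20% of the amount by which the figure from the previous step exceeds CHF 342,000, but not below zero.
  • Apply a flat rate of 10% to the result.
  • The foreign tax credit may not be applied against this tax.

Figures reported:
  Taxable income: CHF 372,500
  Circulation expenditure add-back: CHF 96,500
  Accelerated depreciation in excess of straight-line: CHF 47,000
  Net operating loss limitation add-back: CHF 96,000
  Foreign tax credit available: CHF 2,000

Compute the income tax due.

CHF 70,825

Standard income tax:
  CHF 155,000 × 13% = CHF 20,150
  CHF 191,000 × 23% = CHF 43,930
  CHF 26,500 × 33% = CHF 8,745
  → CHF 72,825
  Less foreign tax credit CHF 2,000 → CHF 70,825

Supplementary minimum tax:
  Adjusted income: CHF 372,500 + CHF 96,500 + CHF 47,000 + CHF 96,000 = CHF 612,000
  Exemption: 20% × (CHF 612,000 − CHF 342,000) = CHF 54,000 ≥ CHF 40,000, so the exemption is fully phased out
  Base: CHF 612,000 − CHF 0 = CHF 612,000
  CHF 612,000 × 10% = CHF 61,200

CHF 70,825 > CHF 61,200, so the standard income tax governs.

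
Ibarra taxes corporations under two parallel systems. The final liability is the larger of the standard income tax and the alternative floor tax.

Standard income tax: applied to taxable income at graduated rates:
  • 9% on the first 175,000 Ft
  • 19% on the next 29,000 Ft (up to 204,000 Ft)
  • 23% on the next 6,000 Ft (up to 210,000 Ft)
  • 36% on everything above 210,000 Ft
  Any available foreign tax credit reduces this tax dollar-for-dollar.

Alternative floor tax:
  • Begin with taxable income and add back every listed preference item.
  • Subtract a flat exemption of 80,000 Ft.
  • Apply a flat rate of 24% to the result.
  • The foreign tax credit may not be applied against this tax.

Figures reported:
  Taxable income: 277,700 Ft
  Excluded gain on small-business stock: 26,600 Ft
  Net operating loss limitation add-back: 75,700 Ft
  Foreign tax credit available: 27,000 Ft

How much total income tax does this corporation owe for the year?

72,000 Ft

Standard income tax:
  175,000 Ft × 9% = 15,750 Ft
  29,000 Ft × 19% = 5,510 Ft
  6,000 Ft × 23% = 1,380 Ft
  67,700 Ft × 36% = 24,372 Ft
  → 47,012 Ft
  Less foreign tax credit 27,000 Ft → 20,012 Ft

Alternative floor tax:
  Adjusted income: 277,700 Ft + 26,600 Ft + 75,700 Ft = 380,000 Ft
  Less exemption 80,000 Ft → base 300,000 Ft
  300,000 Ft × 24% = 72,000 Ft

72,000 Ft > 20,012 Ft, so the alternative floor tax is the binding amount.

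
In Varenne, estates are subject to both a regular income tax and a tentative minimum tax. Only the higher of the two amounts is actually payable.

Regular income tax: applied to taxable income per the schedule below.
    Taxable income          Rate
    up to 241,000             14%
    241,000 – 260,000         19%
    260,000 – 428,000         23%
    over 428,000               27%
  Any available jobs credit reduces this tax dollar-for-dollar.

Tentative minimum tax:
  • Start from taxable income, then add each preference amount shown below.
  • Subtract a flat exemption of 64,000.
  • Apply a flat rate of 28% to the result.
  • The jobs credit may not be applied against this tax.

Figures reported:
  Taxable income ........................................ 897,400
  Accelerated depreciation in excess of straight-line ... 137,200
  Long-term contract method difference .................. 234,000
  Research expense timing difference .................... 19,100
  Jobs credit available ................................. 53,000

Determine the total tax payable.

342,636

Regular income tax:
  241,000 × 14% = 33,740
  19,000 × 19% = 3,610
  168,000 × 23% = 38,640
  469,400 × 27% = 126,738
  → 202,728
  Less jobs credit 53,000 → 149,728

Tentative minimum tax:
  Adjusted income: 897,400 + 137,200 + 234,000 + 19,100 = 1,287,700
  Less exemption 64,000 → base 1,223,700
  1,223,700 × 28% = 342,636

342,636 > 149,728, so the tentative minimum tax is the binding amount.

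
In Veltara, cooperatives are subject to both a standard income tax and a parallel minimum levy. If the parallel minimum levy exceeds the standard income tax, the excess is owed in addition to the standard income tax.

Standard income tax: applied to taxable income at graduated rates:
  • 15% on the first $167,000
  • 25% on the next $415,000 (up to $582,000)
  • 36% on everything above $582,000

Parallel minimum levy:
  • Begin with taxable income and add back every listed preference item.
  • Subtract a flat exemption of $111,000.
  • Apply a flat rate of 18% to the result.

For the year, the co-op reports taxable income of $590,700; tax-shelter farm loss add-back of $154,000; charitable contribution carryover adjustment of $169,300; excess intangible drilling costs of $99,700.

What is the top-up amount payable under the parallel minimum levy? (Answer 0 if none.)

Parallel minimum levy:
  Adjusted income: $590,700 + $154,000 + $169,300 + $99,700 = $1,013,700
  Less exemption $111,000 → base $902,700
  $902,700 × 18% = $162,486

Standard income tax:
  $167,000 × 15% = $25,050
  $415,000 × 25% = $103,750
  $8,700 × 36% = $3,132
  → $131,932

Excess of parallel minimum levy over standard income tax: $162,486 − $131,932 = $30,554.

$30,554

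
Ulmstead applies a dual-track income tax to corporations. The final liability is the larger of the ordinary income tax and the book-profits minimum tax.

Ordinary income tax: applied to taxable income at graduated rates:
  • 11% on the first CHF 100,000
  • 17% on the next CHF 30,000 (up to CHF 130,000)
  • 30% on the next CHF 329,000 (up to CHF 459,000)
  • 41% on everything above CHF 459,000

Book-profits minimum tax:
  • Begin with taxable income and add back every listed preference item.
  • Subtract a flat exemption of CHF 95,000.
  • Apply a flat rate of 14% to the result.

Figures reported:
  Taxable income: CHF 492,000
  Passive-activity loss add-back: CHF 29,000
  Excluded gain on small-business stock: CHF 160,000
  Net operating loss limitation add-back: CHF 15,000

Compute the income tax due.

Ordinary income tax:
  CHF 100,000 × 11% = CHF 11,000
  CHF 30,000 × 17% = CHF 5,100
  CHF 329,000 × 30% = CHF 98,700
  CHF 33,000 × 41% = CHF 13,530
  → CHF 128,330

Book-profits minimum tax:
  Adjusted income: CHF 492,000 + CHF 29,000 + CHF 160,000 + CHF 15,000 = CHF 696,000
  Less exemption CHF 95,000 → base CHF 601,000
  CHF 601,000 × 14% = CHF 84,140

CHF 128,330 > CHF 84,140, so the ordinary income tax governs.

CHF 128,330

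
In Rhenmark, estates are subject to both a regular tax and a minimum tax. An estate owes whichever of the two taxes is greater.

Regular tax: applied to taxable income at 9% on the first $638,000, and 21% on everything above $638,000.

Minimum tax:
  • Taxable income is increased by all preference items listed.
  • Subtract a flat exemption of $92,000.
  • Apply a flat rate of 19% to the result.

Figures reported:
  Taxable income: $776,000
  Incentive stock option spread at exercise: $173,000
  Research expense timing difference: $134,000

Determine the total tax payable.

$188,290

Regular tax:
  $638,000 × 9% = $57,420
  $138,000 × 21% = $28,980
  → $86,400

Minimum tax:
  Adjusted income: $776,000 + $173,000 + $134,000 = $1,083,000
  Less exemption $92,000 → base $991,000
  $991,000 × 19% = $188,290

$188,290 > $86,400, so the minimum tax is the binding amount.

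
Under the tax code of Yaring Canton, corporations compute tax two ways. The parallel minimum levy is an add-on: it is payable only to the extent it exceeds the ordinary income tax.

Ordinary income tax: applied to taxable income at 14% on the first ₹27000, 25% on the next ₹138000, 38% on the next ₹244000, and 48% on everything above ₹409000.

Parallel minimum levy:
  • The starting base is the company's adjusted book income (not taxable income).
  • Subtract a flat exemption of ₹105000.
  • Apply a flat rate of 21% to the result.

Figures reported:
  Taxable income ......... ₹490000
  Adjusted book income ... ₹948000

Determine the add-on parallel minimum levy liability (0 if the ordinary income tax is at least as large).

Ordinary income tax:
  ₹27000 × 14% = ₹3780
  ₹138000 × 25% = ₹34500
  ₹244000 × 38% = ₹92720
  ₹81000 × 48% = ₹38880
  → ₹169880

Parallel minimum levy:
  Base (adjusted book income): ₹948000
  Less exemption ₹105000 → base ₹843000
  ₹843000 × 21% = ₹177030

Excess of parallel minimum levy over ordinary income tax: ₹177030 − ₹169880 = ₹7150.

₹7150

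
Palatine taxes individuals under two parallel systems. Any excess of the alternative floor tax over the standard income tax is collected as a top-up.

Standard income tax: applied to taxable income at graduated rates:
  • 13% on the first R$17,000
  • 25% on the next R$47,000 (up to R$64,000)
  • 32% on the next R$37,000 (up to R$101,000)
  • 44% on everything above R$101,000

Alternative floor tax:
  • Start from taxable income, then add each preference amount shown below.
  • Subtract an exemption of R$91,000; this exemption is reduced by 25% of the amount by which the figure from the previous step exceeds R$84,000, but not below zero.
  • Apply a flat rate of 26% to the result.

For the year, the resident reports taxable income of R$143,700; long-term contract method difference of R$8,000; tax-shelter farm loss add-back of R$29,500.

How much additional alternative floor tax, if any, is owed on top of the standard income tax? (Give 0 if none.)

R$0

Standard income tax:
  R$17,000 × 13% = R$2,210
  R$47,000 × 25% = R$11,750
  R$37,000 × 32% = R$11,840
  R$42,700 × 44% = R$18,788
  → R$44,588

Alternative floor tax:
  Adjusted income: R$143,700 + R$8,000 + R$29,500 = R$181,200
  Exemption: R$91,000 − 25% × (R$181,200 − R$84,000) = R$91,000 − R$24,300 = R$66,700
  Base: R$181,200 − R$66,700 = R$114,500
  R$114,500 × 26% = R$29,770

R$29,770 ≤ R$44,588, so no add-on is due.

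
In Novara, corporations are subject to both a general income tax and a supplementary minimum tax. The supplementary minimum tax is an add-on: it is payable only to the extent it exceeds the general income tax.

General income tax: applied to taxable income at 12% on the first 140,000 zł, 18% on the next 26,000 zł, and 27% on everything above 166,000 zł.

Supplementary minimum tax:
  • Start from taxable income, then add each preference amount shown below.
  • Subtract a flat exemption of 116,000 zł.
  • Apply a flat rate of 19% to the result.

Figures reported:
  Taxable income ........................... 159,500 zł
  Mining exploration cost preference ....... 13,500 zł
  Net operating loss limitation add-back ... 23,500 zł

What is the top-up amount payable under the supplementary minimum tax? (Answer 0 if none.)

0 zł

General income tax:
  140,000 zł × 12% = 16,800 zł
  19,500 zł × 18% = 3,510 zł
  → 20,310 zł

Supplementary minimum tax:
  Adjusted income: 159,500 zł + 13,500 zł + 23,500 zł = 196,500 zł
  Less exemption 116,000 zł → base 80,500 zł
  80,500 zł × 19% = 15,295 zł

15,295 zł ≤ 20,310 zł, so no add-on is due.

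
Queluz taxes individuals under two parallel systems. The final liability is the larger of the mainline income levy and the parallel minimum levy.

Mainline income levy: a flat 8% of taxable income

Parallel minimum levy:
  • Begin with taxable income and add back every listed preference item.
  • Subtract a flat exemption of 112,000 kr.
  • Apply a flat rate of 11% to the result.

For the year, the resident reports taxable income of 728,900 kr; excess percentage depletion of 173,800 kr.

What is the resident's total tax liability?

86,977 kr

Mainline income levy:
  728,900 kr × 8% = 58,312 kr

Parallel minimum levy:
  Adjusted income: 728,900 kr + 173,800 kr = 902,700 kr
  Less exemption 112,000 kr → base 790,700 kr
  790,700 kr × 11% = 86,977 kr

86,977 kr > 58,312 kr, so the parallel minimum levy is the binding amount.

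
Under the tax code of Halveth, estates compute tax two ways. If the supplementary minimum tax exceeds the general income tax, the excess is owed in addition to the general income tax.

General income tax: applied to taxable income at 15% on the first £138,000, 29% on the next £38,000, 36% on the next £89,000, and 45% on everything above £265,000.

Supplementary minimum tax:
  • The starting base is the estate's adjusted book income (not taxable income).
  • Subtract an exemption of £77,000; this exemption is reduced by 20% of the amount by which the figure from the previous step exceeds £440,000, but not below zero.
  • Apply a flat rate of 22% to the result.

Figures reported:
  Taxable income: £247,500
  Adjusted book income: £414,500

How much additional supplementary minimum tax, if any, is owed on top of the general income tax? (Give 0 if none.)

£16,790

General income tax:
  £138,000 × 15% = £20,700
  £38,000 × 29% = £11,020
  £71,500 × 36% = £25,740
  → £57,460

Supplementary minimum tax:
  Base (adjusted book income): £414,500
  Exemption: £414,500 ≤ £440,000, so full £77,000 applies
  Base: £414,500 − £77,000 = £337,500
  £337,500 × 22% = £74,250

Excess of supplementary minimum tax over general income tax: £74,250 − £57,460 = £16,790.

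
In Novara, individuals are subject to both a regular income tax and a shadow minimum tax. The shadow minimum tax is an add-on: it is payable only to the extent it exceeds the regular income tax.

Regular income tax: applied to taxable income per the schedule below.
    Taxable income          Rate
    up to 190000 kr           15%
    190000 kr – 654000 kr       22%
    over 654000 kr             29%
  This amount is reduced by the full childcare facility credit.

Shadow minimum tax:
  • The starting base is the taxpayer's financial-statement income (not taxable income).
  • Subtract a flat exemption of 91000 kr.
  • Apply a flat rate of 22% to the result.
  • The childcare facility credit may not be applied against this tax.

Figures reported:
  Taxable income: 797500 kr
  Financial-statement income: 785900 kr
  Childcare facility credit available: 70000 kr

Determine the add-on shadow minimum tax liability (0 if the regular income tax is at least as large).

50683 kr

Shadow minimum tax:
  Base (financial-statement income): 785900 kr
  Less exemption 91000 kr → base 694900 kr
  694900 kr × 22% = 152878 kr

Regular income tax:
  190000 kr × 15% = 28500 kr
  464000 kr × 22% = 102080 kr
  143500 kr × 29% = 41615 kr
  → 172195 kr
  Less childcare facility credit 70000 kr → 102195 kr

Excess of shadow minimum tax over regular income tax: 152878 kr − 102195 kr = 50683 kr.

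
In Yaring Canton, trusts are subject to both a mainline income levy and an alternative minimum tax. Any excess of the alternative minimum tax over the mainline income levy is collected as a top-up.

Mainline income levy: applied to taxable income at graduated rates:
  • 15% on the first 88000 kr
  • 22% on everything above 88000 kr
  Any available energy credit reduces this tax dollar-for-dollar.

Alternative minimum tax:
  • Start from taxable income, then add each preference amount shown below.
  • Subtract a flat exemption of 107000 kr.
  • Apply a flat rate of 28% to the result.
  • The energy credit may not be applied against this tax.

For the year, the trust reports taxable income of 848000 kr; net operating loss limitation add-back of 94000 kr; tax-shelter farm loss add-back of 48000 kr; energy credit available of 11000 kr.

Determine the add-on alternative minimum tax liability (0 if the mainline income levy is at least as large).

77840 kr

Mainline income levy:
  88000 kr × 15% = 13200 kr
  760000 kr × 22% = 167200 kr
  → 180400 kr
  Less energy credit 11000 kr → 169400 kr

Alternative minimum tax:
  Adjusted income: 848000 kr + 94000 kr + 48000 kr = 990000 kr
  Less exemption 107000 kr → base 883000 kr
  883000 kr × 28% = 247240 kr

Excess of alternative minimum tax over mainline income levy: 247240 kr − 169400 kr = 77840 kr.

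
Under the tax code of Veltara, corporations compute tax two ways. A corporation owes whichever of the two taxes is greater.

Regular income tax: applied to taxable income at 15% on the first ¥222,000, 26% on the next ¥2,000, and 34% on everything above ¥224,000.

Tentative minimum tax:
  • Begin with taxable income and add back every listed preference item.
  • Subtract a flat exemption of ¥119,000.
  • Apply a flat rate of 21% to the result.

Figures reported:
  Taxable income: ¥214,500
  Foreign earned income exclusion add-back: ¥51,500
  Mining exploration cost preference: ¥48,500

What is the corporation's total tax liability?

Regular income tax:
  ¥214,500 × 15% = ¥32,175

Tentative minimum tax:
  Adjusted income: ¥214,500 + ¥51,500 + ¥48,500 = ¥314,500
  Less exemption ¥119,000 → base ¥195,500
  ¥195,500 × 21% = ¥41,055

¥41,055 > ¥32,175, so the tentative minimum tax is the binding amount.

¥41,055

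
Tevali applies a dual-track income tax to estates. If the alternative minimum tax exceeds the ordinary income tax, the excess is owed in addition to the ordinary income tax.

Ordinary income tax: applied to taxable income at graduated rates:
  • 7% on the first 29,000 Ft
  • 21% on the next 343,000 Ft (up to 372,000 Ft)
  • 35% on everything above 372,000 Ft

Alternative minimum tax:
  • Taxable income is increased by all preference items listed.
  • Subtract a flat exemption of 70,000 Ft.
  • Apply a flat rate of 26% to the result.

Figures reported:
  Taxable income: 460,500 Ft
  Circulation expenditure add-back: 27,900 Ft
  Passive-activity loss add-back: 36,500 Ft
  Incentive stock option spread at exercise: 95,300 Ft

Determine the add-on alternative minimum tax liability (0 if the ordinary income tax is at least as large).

Alternative minimum tax:
  Adjusted income: 460,500 Ft + 27,900 Ft + 36,500 Ft + 95,300 Ft = 620,200 Ft
  Less exemption 70,000 Ft → base 550,200 Ft
  550,200 Ft × 26% = 143,052 Ft

Ordinary income tax:
  29,000 Ft × 7% = 2,030 Ft
  343,000 Ft × 21% = 72,030 Ft
  88,500 Ft × 35% = 30,975 Ft
  → 105,035 Ft

Excess of alternative minimum tax over ordinary income tax: 143,052 Ft − 105,035 Ft = 38,017 Ft.

38,017 Ft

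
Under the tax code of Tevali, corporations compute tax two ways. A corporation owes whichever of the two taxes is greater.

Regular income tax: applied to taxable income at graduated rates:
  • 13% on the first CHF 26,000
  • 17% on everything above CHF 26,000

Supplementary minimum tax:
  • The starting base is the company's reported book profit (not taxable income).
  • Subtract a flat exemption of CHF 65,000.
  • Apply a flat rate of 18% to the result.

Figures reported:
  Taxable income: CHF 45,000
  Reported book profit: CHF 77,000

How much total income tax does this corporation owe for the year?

Supplementary minimum tax:
  Base (reported book profit): CHF 77,000
  Less exemption CHF 65,000 → base CHF 12,000
  CHF 12,000 × 18% = CHF 2,160

Regular income tax:
  CHF 26,000 × 13% = CHF 3,380
  CHF 19,000 × 17% = CHF 3,230
  → CHF 6,610

CHF 6,610 > CHF 2,160, so the regular income tax governs.

CHF 6,610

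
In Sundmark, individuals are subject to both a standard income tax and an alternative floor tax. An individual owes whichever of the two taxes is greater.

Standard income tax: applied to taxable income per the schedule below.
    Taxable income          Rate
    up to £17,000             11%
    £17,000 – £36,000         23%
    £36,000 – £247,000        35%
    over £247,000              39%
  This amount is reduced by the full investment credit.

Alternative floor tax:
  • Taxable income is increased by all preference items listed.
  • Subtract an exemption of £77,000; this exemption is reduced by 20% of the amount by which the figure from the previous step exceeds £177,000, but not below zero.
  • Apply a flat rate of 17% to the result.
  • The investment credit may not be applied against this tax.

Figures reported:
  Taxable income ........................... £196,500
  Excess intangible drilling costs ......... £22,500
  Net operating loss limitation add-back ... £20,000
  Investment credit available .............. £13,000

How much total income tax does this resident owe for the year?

Standard income tax:
  £17,000 × 11% = £1,870
  £19,000 × 23% = £4,370
  £160,500 × 35% = £56,175
  → £62,415
  Less investment credit £13,000 → £49,415

Alternative floor tax:
  Adjusted income: £196,500 + £22,500 + £20,000 = £239,000
  Exemption: £77,000 − 20% × (£239,000 − £177,000) = £77,000 − £12,400 = £64,600
  Base: £239,000 − £64,600 = £174,400
  £174,400 × 17% = £29,648

£49,415 > £29,648, so the standard income tax governs.

£49,415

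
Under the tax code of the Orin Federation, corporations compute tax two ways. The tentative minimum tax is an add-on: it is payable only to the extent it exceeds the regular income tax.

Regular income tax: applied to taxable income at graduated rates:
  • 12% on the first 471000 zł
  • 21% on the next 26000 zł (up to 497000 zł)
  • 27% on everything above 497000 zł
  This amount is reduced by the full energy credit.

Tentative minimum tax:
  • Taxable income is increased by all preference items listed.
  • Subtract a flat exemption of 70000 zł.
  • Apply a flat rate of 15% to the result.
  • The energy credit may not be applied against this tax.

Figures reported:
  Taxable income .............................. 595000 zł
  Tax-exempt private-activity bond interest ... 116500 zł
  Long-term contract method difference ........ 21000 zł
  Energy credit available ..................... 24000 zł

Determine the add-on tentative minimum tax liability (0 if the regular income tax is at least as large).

34935 zł

Tentative minimum tax:
  Adjusted income: 595000 zł + 116500 zł + 21000 zł = 732500 zł
  Less exemption 70000 zł → base 662500 zł
  662500 zł × 15% = 99375 zł

Regular income tax:
  471000 zł × 12% = 56520 zł
  26000 zł × 21% = 5460 zł
  98000 zł × 27% = 26460 zł
  → 88440 zł
  Less energy credit 24000 zł → 64440 zł

Excess of tentative minimum tax over regular income tax: 99375 zł − 64440 zł = 34935 zł.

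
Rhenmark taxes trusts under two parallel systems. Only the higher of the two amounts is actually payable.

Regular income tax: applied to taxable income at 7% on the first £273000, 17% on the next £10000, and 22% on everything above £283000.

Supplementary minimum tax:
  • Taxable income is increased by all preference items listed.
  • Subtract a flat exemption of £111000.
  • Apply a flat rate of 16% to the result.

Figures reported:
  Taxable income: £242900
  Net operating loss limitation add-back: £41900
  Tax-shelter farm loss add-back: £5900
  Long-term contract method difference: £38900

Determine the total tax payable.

£34976

Supplementary minimum tax:
  Adjusted income: £242900 + £41900 + £5900 + £38900 = £329600
  Less exemption £111000 → base £218600
  £218600 × 16% = £34976

Regular income tax:
  £242900 × 7% = £17003

£34976 > £17003, so the supplementary minimum tax is the binding amount.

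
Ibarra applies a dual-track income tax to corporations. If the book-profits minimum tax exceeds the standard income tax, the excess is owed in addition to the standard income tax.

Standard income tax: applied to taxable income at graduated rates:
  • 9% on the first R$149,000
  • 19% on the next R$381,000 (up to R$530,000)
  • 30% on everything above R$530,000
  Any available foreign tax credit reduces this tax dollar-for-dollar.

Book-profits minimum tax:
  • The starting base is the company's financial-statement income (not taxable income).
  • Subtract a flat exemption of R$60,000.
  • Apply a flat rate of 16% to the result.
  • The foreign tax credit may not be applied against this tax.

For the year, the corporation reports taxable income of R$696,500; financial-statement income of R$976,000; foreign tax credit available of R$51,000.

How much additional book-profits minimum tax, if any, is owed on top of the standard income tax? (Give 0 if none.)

Book-profits minimum tax:
  Base (financial-statement income): R$976,000
  Less exemption R$60,000 → base R$916,000
  R$916,000 × 16% = R$146,560

Standard income tax:
  R$149,000 × 9% = R$13,410
  R$381,000 × 19% = R$72,390
  R$166,500 × 30% = R$49,950
  → R$135,750
  Less foreign tax credit R$51,000 → R$84,750

Excess of book-profits minimum tax over standard income tax: R$146,560 − R$84,750 = R$61,810.

R$61,810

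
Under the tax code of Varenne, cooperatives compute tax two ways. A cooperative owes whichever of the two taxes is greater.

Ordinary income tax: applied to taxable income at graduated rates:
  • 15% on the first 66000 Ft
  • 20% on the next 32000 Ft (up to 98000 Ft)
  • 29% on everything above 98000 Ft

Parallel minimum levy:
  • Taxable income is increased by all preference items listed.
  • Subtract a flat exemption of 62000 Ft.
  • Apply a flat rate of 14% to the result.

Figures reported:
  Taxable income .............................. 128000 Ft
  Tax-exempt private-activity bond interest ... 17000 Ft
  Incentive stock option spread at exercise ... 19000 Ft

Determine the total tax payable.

25000 Ft

Parallel minimum levy:
  Adjusted income: 128000 Ft + 17000 Ft + 19000 Ft = 164000 Ft
  Less exemption 62000 Ft → base 102000 Ft
  102000 Ft × 14% = 14280 Ft

Ordinary income tax:
  66000 Ft × 15% = 9900 Ft
  32000 Ft × 20% = 6400 Ft
  30000 Ft × 29% = 8700 Ft
  → 25000 Ft

25000 Ft > 14280 Ft, so the ordinary income tax governs.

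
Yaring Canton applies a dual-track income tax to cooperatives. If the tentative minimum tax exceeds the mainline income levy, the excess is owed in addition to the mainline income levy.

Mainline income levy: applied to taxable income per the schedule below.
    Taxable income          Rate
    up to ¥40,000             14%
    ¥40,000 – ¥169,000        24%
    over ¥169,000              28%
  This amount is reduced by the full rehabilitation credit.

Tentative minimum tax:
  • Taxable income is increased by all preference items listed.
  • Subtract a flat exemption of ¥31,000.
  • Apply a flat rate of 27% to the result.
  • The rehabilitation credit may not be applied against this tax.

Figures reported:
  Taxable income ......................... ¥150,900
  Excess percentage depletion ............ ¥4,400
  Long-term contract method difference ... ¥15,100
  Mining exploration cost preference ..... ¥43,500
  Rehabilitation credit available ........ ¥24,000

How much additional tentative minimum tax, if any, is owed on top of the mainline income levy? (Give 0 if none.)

¥41,167

Mainline income levy:
  ¥40,000 × 14% = ¥5,600
  ¥110,900 × 24% = ¥26,616
  → ¥32,216
  Less rehabilitation credit ¥24,000 → ¥8,216

Tentative minimum tax:
  Adjusted income: ¥150,900 + ¥4,400 + ¥15,100 + ¥43,500 = ¥213,900
  Less exemption ¥31,000 → base ¥182,900
  ¥182,900 × 27% = ¥49,383

Excess of tentative minimum tax over mainline income levy: ¥49,383 − ¥8,216 = ¥41,167.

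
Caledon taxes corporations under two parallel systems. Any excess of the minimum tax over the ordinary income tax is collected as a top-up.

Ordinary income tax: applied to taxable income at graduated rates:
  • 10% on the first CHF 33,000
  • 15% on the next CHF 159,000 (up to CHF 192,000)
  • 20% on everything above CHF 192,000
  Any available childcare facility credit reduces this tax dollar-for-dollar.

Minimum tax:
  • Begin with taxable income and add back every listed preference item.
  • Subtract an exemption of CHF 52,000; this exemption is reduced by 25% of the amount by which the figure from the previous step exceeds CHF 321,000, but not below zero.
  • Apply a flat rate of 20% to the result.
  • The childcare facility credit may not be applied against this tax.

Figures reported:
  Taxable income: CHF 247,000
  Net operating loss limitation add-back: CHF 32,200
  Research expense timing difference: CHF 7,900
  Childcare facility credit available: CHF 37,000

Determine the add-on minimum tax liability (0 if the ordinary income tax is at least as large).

Minimum tax:
  Adjusted income: CHF 247,000 + CHF 32,200 + CHF 7,900 = CHF 287,100
  Exemption: CHF 287,100 ≤ CHF 321,000, so full CHF 52,000 applies
  Base: CHF 287,100 − CHF 52,000 = CHF 235,100
  CHF 235,100 × 20% = CHF 47,020

Ordinary income tax:
  CHF 33,000 × 10% = CHF 3,300
  CHF 159,000 × 15% = CHF 23,850
  CHF 55,000 × 20% = CHF 11,000
  → CHF 38,150
  Less childcare facility credit CHF 37,000 → CHF 1,150

Excess of minimum tax over ordinary income tax: CHF 47,020 − CHF 1,150 = CHF 45,870.

CHF 45,870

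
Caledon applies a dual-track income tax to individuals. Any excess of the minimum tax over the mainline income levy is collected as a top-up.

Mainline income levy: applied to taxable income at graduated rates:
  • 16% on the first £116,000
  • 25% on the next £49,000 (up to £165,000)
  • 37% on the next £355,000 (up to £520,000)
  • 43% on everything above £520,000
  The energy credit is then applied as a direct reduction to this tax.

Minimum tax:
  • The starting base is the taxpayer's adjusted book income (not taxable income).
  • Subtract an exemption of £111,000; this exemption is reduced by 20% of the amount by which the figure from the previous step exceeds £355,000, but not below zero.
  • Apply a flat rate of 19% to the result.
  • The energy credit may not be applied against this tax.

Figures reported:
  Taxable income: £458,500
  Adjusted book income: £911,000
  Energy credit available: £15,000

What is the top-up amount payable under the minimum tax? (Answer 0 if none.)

Mainline income levy:
  £116,000 × 16% = £18,560
  £49,000 × 25% = £12,250
  £293,500 × 37% = £108,595
  → £139,405
  Less energy credit £15,000 → £124,405

Minimum tax:
  Base (adjusted book income): £911,000
  Exemption: 20% × (£911,000 − £355,000) = £111,200 ≥ £111,000, so the exemption is fully phased out
  Base: £911,000 − £0 = £911,000
  £911,000 × 19% = £173,090

Excess of minimum tax over mainline income levy: £173,090 − £124,405 = £48,685.

£48,685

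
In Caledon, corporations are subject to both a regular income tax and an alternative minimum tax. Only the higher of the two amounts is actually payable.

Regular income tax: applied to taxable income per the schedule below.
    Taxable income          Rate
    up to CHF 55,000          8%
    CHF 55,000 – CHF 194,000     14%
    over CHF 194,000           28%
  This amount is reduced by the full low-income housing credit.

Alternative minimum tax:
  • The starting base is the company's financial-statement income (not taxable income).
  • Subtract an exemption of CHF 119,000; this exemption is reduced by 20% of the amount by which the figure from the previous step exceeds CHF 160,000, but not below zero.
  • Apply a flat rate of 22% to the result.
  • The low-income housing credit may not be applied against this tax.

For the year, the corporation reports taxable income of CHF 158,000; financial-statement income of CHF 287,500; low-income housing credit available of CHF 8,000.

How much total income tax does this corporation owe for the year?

CHF 42,680

Alternative minimum tax:
  Base (financial-statement income): CHF 287,500
  Exemption: CHF 119,000 − 20% × (CHF 287,500 − CHF 160,000) = CHF 119,000 − CHF 25,500 = CHF 93,500
  Base: CHF 287,500 − CHF 93,500 = CHF 194,000
  CHF 194,000 × 22% = CHF 42,680

Regular income tax:
  CHF 55,000 × 8% = CHF 4,400
  CHF 103,000 × 14% = CHF 14,420
  → CHF 18,820
  Less low-income housing credit CHF 8,000 → CHF 10,820

CHF 42,680 > CHF 10,820, so the alternative minimum tax is the binding amount.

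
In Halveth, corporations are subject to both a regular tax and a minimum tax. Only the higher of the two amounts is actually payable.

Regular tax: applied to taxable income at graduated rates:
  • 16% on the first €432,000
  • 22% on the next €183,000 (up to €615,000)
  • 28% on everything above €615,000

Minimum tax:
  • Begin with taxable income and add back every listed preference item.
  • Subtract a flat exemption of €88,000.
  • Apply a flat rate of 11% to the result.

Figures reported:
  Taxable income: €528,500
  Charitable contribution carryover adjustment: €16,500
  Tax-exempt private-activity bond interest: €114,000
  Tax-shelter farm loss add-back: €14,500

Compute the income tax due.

€90,350

Regular tax:
  €432,000 × 16% = €69,120
  €96,500 × 22% = €21,230
  → €90,350

Minimum tax:
  Adjusted income: €528,500 + €16,500 + €114,000 + €14,500 = €673,500
  Less exemption €88,000 → base €585,500
  €585,500 × 11% = €64,405

€90,350 > €64,405, so the regular tax governs.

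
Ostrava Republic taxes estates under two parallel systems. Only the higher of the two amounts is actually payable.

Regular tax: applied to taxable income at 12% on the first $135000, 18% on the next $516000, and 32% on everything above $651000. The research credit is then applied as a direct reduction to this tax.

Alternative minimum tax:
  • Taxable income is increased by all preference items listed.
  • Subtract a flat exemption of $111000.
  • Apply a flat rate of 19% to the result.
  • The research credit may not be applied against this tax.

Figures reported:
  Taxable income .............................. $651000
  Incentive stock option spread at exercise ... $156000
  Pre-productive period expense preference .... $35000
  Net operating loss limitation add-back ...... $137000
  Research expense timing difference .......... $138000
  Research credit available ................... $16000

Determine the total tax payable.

$191140

Regular tax:
  $135000 × 12% = $16200
  $516000 × 18% = $92880
  → $109080
  Less research credit $16000 → $93080

Alternative minimum tax:
  Adjusted income: $651000 + $156000 + $35000 + $137000 + $138000 = $1117000
  Less exemption $111000 → base $1006000
  $1006000 × 19% = $191140

$191140 > $93080, so the alternative minimum tax is the binding amount.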